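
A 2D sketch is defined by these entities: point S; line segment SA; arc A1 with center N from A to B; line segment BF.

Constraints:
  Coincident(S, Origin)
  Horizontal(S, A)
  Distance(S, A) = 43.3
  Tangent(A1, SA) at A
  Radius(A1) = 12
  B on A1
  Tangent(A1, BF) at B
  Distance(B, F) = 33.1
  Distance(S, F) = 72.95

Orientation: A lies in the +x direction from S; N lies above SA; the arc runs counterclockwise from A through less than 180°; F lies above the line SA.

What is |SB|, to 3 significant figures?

56.3

Checks: |NB| = 12.00 ✓; ∠(NB, BF) = 90.00° ✓; |BF| = 33.10 ✓; |SF| = 72.95 ✓.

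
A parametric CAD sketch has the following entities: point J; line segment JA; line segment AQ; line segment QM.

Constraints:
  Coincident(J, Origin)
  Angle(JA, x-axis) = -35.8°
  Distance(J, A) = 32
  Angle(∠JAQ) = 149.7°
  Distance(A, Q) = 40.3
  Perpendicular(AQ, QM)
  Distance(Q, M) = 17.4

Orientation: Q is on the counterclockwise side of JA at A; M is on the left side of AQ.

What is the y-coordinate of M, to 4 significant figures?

-5.261

J is at the origin; JA runs at -35.8° with length 32.0, so A = 32.0·(cos -35.8°, sin -35.8°) = (25.95, -18.72). ∠JAQ = 149.7°, so AQ runs at -35.8° + (180° − 149.7°) = -5.500° from the x-axis; with |AQ| = 40.3, Q = A + 40.3·(cos -5.500°, sin -5.500°) = (66.07, -22.58). The perpendicularity gives QM at right angles to AQ; with |QM| = 17.4 on the left of AQ, M = Q + 17.4·(0.09585, 0.9954) = (67.74, -5.261). So M.y = -5.261.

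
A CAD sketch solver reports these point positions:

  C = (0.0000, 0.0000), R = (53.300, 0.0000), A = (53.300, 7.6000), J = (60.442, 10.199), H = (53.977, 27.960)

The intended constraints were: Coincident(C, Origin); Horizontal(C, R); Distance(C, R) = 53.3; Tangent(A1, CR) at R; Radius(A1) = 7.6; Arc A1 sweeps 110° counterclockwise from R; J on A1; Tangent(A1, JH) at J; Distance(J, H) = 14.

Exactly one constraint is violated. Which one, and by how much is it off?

Distance(J, H) = 14 — off by 4.90.

C = (0.00, 0.00) ✓; C.y = 0.00, R.y = 0.00 ✓; |CR| = 53.30 ✓; ∠(AR, RC) = 90.00° ✓; |AR| = 7.600 ✓; bearing(A→J) − bearing(A→R) = 110.0° ✓; |AJ| = 7.600 ✓; ∠(AJ, JH) = 90.00° ✓; |JH| = 18.90 ✗.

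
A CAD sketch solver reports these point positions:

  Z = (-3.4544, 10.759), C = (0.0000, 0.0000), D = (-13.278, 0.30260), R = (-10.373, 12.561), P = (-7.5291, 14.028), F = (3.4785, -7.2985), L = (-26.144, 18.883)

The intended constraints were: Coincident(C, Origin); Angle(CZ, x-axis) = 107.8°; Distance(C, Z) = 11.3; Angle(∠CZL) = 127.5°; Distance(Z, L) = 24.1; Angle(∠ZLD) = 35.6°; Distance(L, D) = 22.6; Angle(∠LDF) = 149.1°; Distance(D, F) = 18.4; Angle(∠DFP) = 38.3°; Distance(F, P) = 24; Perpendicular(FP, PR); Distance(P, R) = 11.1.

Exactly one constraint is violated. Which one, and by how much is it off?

Distance(P, R) = 11.1 — off by 7.90.

C = (0.00, 0.00) ✓; CZ at 107.8° ✓; |CZ| = 11.30 ✓; ∠CZL = 127.5° ✓; |ZL| = 24.10 ✓; ∠ZLD = 35.60° ✓; |LD| = 22.60 ✓; ∠LDF = 149.1° ✓; |DF| = 18.40 ✓; ∠DFP = 38.30° ✓; |FP| = 24.00 ✓; ∠(FP, PR) = 89.99° ✓; |PR| = 3.200 ✗.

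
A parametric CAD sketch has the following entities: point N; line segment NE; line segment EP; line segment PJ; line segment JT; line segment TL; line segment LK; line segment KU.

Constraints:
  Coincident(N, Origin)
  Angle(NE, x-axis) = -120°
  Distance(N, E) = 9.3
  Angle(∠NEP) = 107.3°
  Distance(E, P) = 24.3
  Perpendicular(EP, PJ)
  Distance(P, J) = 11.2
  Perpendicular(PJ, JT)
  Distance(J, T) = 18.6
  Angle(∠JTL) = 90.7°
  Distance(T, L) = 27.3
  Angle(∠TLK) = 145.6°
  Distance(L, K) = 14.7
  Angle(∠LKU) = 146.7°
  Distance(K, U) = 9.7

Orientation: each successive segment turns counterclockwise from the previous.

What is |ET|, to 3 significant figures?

12.6

N is at the origin; NE runs at -120.0° with length 9.3, so E = (-4.65, -8.05). ∠NEP = 107.3° gives EP at -47.3° from the x-axis; with |EP| = 24.3, P = (11.8, -25.9). EP is perpendicular to PJ, so PJ runs at 42.7°; with |PJ| = 11.2, J = (20.1, -18.3). PJ ⟂ JT, so JT runs at 133°; with |JT| = 18.6, T = (7.45, -4.65). Then |ET| = |T − E| = 12.6.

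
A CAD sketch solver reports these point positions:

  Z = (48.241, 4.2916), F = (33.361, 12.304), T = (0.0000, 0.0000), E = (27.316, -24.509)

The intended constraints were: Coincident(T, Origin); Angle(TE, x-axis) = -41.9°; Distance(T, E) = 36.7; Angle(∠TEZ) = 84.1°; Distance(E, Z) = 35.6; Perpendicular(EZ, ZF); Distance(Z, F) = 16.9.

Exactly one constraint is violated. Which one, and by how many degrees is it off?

Perpendicular(EZ, ZF) — off by 7.70°.

T = (0.00, 0.00) ✓; TE at -41.90° ✓; |TE| = 36.70 ✓; ∠TEZ = 84.10° ✓; |EZ| = 35.60 ✓; ∠(EZ, ZF) = 97.70° ✗; |ZF| = 16.90 ✓.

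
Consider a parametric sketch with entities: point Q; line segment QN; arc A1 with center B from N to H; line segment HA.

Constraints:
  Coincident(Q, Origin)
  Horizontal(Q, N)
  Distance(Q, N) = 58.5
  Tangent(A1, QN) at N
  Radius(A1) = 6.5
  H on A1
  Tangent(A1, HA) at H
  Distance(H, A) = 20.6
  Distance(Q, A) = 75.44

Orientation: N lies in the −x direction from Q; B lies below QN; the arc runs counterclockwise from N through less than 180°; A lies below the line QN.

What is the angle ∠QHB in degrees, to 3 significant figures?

23.7°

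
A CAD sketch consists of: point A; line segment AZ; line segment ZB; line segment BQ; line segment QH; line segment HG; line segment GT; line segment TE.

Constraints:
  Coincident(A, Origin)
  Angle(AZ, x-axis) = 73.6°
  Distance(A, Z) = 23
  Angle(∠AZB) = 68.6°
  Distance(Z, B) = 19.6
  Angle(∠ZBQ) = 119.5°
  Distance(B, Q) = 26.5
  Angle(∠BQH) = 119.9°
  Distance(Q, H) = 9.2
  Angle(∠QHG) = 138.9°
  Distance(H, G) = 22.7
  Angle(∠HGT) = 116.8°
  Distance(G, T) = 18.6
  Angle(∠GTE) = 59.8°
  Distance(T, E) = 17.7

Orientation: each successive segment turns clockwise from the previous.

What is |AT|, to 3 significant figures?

15.6

A is at the origin; AZ runs at 73.6° with length 23.0, so Z = (6.49, 22.1). ∠AZB = 68.6° gives ZB at -37.8° from the x-axis; with |ZB| = 19.6, B = (22.0, 10.1). ∠ZBQ = 119.5° gives BQ at -98.3° from the x-axis; with |BQ| = 26.5, Q = (18.2, -16.2). ∠BQH = 119.9° gives QH at -158° from the x-axis; with |QH| = 9.2, H = (9.60, -19.6). ∠QHG = 138.9° gives HG at 160° from the x-axis; with |HG| = 22.7, G = (-11.8, -12.0). ∠HGT = 116.8° gives GT at 97.3° from the x-axis; with |GT| = 18.6, T = (-14.2, 6.47). Then |AT| = |T − A| = 15.6.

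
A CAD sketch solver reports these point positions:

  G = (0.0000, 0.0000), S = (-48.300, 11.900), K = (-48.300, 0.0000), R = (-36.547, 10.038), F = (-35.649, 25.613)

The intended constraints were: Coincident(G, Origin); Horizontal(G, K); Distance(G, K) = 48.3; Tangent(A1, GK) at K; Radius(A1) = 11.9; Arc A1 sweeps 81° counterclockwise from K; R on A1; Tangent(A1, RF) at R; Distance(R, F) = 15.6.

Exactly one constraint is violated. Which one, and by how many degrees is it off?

Tangent(A1, RF) at R — off by 5.70°.

G = (0.00, 0.00) ✓; G.y = 0.00, K.y = 0.00 ✓; |GK| = 48.30 ✓; ∠(SK, KG) = 90.00° ✓; |SK| = 11.90 ✓; bearing(S→R) − bearing(S→K) = 81.00° ✓; |SR| = 11.90 ✓; ∠(SR, RF) = 84.30° ✗; |RF| = 15.60 ✓.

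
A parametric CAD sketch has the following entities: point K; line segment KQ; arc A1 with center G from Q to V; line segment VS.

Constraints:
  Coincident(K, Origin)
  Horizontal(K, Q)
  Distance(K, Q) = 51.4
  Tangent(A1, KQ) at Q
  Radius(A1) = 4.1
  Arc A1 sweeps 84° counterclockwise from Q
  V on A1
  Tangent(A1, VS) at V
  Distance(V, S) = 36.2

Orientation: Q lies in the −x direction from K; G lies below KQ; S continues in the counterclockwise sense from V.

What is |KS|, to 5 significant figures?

71.315

On A1, Q sits at bearing 90° from G; an 84° counterclockwise sweep puts V at bearing 174°, so V = G + 4.1·(cos 174°, sin 174°) = (-55.478, -3.6714). Tangency of A1 to VS means the radius GV is perpendicular to VS, so VS runs along (−sin 174°, cos 174°); with |VS| = 36.2, S = (-59.261, -39.673). Then |KS| = |S − K| = 71.315.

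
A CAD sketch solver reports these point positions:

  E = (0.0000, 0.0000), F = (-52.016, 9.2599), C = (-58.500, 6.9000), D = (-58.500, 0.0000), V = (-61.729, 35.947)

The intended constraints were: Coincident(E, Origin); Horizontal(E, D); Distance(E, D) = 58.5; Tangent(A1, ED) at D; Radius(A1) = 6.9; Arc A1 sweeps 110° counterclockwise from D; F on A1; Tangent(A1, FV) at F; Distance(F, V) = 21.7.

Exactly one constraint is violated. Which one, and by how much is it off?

Distance(F, V) = 21.7 — off by 6.70.

E = (0.00, 0.00) ✓; E.y = 0.00, D.y = 0.00 ✓; |ED| = 58.50 ✓; ∠(CD, DE) = 90.00° ✓; |CD| = 6.900 ✓; bearing(C→F) − bearing(C→D) = 110.0° ✓; |CF| = 6.900 ✓; ∠(CF, FV) = 90.00° ✓; |FV| = 28.40 ✗.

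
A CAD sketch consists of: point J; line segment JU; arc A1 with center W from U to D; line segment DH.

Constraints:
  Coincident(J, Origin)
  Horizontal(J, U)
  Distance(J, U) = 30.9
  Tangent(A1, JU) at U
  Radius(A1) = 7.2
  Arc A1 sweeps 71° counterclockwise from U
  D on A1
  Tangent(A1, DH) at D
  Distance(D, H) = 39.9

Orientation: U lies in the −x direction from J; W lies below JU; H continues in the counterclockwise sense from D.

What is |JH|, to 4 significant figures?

66.21

J is at the origin; J and U share the same y with |JU| = 30.9 and U on the −x side, so U = (-30.90, 0.000). Tangency of A1 to JU means the radius WU is perpendicular to JU, so W = U + (0, -7.2) = (-30.90, -7.200). On A1, U sits at bearing 90° from W; a 71° counterclockwise sweep puts D at bearing 161°, so D = W + 7.2·(cos 161°, sin 161°) = (-37.71, -4.856). Since A1 is tangent to DH there, WD ⟂ DH, so DH runs along (−sin 161°, cos 161°); with |DH| = 39.9, H = (-50.70, -42.58). Then |JH| = |H − J| = 66.21.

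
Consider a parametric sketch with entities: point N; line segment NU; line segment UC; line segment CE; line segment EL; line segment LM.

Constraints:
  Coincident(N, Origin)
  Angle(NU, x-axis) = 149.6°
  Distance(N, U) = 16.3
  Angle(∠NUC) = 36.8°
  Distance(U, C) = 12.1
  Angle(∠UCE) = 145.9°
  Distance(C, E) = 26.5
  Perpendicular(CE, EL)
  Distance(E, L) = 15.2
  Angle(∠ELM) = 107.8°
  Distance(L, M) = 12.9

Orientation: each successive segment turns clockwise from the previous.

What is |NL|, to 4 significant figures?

21.63

N is at the origin; NU runs at 149.6° with length 16.3, so U = (-14.06, 8.248). ∠NUC = 36.8° gives UC at 6.400° from the x-axis; with |UC| = 12.1, C = (-2.034, 9.597). ∠UCE = 145.9° gives CE at -27.70° from the x-axis; with |CE| = 26.5, E = (21.43, -2.721). CE is perpendicular to EL, so EL runs at -117.7°; with |EL| = 15.2, L = (14.36, -16.18). Then |NL| = |L − N| = 21.63.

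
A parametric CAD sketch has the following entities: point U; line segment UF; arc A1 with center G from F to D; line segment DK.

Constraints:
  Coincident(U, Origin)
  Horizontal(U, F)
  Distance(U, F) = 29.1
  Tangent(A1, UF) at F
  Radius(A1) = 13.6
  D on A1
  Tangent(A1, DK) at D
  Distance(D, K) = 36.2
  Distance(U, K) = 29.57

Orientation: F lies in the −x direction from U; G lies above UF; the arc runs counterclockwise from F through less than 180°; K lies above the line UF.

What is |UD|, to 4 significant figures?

20.04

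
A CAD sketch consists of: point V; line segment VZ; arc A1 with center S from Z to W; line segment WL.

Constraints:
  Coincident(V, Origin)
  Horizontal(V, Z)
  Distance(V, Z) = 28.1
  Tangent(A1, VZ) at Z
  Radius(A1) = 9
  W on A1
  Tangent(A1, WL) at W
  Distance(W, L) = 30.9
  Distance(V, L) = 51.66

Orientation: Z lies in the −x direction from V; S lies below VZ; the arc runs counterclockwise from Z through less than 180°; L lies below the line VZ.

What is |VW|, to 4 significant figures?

38.45

V is at the origin; VZ is horizontal with |VZ| = 28.1 and Z on the −x side, so Z = (-28.10, 0.000). Since A1 is tangent to VZ there, SZ ⟂ VZ, so S = Z + (0, -9) = (-28.10, -9.000). Since SW ⟂ WL (tangency), |SL| = √(9.0² + 30.9²) = 32.18 regardless of where W sits on A1. So L lies on both circle(V, 51.66) and circle(S, 32.18); the below-VZ intersection is L = (-31.41, -41.01). W is the foot of the tangent from L: W = (-36.95, -10.61).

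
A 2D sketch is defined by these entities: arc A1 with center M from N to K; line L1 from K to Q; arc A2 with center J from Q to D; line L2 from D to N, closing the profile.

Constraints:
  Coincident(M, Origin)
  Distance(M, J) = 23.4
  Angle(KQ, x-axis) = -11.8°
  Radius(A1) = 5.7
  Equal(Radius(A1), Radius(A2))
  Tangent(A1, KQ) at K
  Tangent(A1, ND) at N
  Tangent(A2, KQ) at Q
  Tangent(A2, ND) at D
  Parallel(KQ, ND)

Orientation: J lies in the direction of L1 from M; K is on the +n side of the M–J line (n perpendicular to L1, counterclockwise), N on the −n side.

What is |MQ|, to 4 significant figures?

24.08

The slot axis is L1's direction at -11.8°, so u = (cos -11.8°, sin -11.8°) = (0.9789, -0.2045) and n = (−sin -11.8°, cos -11.8°) = (0.2045, 0.9789). M is at the origin and J lies 23.4 along u from M, so J = 23.4·u = (22.91, -4.785). Tangency of A1 to both parallel lines with radius 5.7 puts K and N at M ± 5.7·n: K = (1.166, 5.580), N = (-1.166, -5.580). Equal radii place Q and D the same way about J: Q = J + 5.7·n = (24.07, 0.7943), D = J − 5.7·n = (21.74, -10.36). Then |MQ| = |Q − M| = 24.08.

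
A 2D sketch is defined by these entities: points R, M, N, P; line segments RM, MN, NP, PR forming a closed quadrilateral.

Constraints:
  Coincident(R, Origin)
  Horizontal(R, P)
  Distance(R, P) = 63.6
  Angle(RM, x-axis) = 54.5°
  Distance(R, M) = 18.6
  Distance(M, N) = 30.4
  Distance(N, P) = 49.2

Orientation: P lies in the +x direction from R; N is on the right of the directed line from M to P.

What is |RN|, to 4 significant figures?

22.20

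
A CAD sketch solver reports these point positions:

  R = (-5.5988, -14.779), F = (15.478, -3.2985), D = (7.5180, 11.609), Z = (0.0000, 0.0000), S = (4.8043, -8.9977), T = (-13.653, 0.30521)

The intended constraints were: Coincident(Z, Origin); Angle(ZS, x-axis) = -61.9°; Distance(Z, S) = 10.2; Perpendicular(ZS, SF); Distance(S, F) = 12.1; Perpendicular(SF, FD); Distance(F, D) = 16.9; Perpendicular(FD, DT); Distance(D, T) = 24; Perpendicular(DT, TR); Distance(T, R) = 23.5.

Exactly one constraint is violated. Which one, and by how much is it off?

Distance(T, R) = 23.5 — off by 6.40.

Z = (0.00, 0.00) ✓; ZS at -61.90° ✓; |ZS| = 10.20 ✓; ∠(ZS, SF) = 90.00° ✓; |SF| = 12.10 ✓; ∠(SF, FD) = 90.00° ✓; |FD| = 16.90 ✓; ∠(FD, DT) = 90.00° ✓; |DT| = 24.00 ✓; ∠(DT, TR) = 90.00° ✓; |TR| = 17.10 ✗.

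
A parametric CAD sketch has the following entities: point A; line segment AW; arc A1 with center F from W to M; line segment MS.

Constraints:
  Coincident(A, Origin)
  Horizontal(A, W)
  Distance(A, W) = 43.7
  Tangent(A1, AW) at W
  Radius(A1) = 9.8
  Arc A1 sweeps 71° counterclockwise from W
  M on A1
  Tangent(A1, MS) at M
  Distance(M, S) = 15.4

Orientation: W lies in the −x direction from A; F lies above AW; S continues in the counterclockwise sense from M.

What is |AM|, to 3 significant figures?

35.1

A is at the origin; A and W share the same y with |AW| = 43.7 and W on the −x side, so W = (-43.7, 0.00). A1 meets AW tangentially, so FW is at right angles to AW, so F = W + (0, 9.8) = (-43.7, 9.80). On A1, W sits at bearing -90° from F; a 71° counterclockwise sweep puts M at bearing -19°, so M = F + 9.8·(cos -19°, sin -19°) = (-34.4, 6.61). Then |AM| = |M − A| = 35.1.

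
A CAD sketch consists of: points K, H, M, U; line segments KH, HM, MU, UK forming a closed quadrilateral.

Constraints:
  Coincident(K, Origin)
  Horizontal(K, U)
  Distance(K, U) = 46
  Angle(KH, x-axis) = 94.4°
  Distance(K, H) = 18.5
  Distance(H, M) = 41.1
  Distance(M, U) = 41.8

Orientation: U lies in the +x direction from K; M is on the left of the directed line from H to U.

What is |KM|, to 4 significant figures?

52.20

K is at the origin; K and U share the same y with |KU| = 46.0 and U in +x, so U = (46.0, 0). KH runs at 94.4° with |KH| = 18.5, so H = (-1.419, 18.45). M is determined by |HM| = 41.1 and |MU| = 41.8 together: it lies at the intersection of circle(H, 41.1) and circle(U, 41.8). With |HU| = 50.88, the foot of the radical line on HU is 24.87 from H and the perpendicular offset is √(41.1² − 24.87²) = 32.72. Taking the left-of-HU solution: M = (33.62, 39.93).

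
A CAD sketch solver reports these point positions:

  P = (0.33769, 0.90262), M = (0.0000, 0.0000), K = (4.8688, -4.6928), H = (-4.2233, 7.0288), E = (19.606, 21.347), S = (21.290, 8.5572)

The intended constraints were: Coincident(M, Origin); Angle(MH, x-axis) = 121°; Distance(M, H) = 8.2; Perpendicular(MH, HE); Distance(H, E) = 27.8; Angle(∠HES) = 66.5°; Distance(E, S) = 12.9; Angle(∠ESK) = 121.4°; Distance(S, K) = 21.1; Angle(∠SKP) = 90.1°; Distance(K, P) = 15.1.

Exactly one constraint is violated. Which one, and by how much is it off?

Distance(K, P) = 15.1 — off by 7.90.

M = (0.00, 0.00) ✓; MH at 121.0° ✓; |MH| = 8.200 ✓; ∠(MH, HE) = 90.00° ✓; |HE| = 27.80 ✓; ∠HES = 66.50° ✓; |ES| = 12.90 ✓; ∠ESK = 121.4° ✓; |SK| = 21.10 ✓; ∠SKP = 90.10° ✓; |KP| = 7.200 ✗.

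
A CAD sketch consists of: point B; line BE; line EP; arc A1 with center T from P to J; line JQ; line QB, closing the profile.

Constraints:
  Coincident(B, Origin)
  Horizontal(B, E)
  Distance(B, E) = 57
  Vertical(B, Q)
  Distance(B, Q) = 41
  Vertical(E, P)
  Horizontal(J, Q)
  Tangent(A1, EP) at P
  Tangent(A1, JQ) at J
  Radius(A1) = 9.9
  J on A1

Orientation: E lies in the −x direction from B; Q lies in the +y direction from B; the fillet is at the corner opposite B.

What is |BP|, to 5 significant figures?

64.932

B is at the origin; B and E share the same y with |BE| = 57.0 and E on the −x side, so E = (-57.000, 0.0000). B and Q share the same x with |BQ| = 41.0 and Q on the +y side, so Q = (0.0000, 41.000). The virtual corner opposite B is at (-57.000, 41.000). Since A1 is tangent to EP there, TP ⟂ EP and the tangent condition forces TJ to be normal to JQ, with radius 9.9, so the center T sits 9.9 in from both sides at T = (-47.100, 31.100). That places the tangent points at P = (-57.000, 31.100) on EP and J = (-47.100, 41.000) on JQ. Then |BP| = |P − B| = 64.932.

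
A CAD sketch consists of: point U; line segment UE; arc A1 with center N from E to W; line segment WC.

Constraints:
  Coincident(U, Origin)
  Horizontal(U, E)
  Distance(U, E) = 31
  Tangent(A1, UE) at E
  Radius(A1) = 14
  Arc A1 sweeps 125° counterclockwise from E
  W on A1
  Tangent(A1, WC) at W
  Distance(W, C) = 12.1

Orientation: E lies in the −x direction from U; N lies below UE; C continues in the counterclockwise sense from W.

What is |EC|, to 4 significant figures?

32.26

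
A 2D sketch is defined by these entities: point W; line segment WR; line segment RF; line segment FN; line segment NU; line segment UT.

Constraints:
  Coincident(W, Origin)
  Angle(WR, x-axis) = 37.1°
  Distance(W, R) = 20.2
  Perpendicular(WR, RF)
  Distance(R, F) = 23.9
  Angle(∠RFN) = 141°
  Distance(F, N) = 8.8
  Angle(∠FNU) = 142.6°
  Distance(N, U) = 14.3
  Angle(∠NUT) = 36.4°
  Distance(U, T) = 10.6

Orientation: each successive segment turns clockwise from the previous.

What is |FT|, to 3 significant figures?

12.8

W is at the origin; WR runs at 37.1° with length 20.2, so R = (16.1, 12.2). WR is perpendicular to RF, so RF runs at -52.9°; with |RF| = 23.9, F = (30.5, -6.88). ∠RFN = 141.0° gives FN at -91.9° from the x-axis; with |FN| = 8.8, N = (30.2, -15.7). ∠FNU = 142.6° gives NU at -129° from the x-axis; with |NU| = 14.3, U = (21.2, -26.7). ∠NUT = 36.4° gives UT at 87.1° from the x-axis; with |UT| = 10.6, T = (21.7, -16.2). Then |FT| = |T − F| = 12.8.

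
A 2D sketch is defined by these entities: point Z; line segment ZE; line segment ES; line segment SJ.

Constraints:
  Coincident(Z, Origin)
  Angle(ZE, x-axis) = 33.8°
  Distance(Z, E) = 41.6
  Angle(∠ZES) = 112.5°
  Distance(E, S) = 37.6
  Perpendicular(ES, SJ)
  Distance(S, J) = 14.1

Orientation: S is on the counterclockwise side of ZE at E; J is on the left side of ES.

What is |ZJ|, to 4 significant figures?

58.79

∠ZES = 112.5°, so ES runs at 33.8° + (180° − 112.5°) = 101.3° from the x-axis; with |ES| = 37.6, S = E + 37.6·(cos 101.3°, sin 101.3°) = (27.20, 60.01). ES is perpendicular to SJ; with |SJ| = 14.1 on the left of ES, J = S + 14.1·(-0.9806, -0.1959) = (13.37, 57.25). Then |ZJ| = |J − Z| = 58.79.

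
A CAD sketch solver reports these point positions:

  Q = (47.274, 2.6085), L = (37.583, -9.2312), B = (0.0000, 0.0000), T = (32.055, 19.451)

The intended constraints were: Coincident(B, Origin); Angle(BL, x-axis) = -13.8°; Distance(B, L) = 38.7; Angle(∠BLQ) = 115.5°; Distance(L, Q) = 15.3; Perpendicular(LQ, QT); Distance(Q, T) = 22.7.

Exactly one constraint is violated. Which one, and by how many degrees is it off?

Perpendicular(LQ, QT) — off by 8.60°.

B = (0.00, 0.00) ✓; BL at -13.80° ✓; |BL| = 38.70 ✓; ∠BLQ = 115.5° ✓; |LQ| = 15.30 ✓; ∠(LQ, QT) = 81.40° ✗; |QT| = 22.70 ✓.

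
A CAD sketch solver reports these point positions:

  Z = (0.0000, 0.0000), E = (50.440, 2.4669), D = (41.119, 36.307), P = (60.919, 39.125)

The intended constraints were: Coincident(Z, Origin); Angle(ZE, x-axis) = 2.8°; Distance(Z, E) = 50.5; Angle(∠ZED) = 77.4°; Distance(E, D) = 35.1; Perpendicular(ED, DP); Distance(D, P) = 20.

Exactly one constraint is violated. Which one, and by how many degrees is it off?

Perpendicular(ED, DP) — off by 7.30°.

Z = (0.00, 0.00) ✓; ZE at 2.800° ✓; |ZE| = 50.50 ✓; ∠ZED = 77.40° ✓; |ED| = 35.10 ✓; ∠(ED, DP) = 97.30° ✗; |DP| = 20.00 ✓.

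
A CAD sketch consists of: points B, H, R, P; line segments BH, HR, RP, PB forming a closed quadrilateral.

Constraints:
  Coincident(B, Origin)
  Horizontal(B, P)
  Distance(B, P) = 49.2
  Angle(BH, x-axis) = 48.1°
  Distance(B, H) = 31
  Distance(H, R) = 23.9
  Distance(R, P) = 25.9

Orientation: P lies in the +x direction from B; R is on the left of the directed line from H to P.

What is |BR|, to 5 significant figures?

51.257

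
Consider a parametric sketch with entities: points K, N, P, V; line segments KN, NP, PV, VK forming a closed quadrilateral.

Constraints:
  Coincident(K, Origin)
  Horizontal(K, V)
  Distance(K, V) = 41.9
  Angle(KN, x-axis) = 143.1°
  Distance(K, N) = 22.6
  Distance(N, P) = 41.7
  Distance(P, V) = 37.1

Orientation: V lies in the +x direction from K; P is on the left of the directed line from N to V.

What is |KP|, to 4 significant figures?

36.26

K is at the origin; KV is horizontal with |KV| = 41.9 and V in +x, so V = (41.9, 0). KN runs at 143.1° with |KN| = 22.6, so N = (-18.07, 13.57). P is determined by |NP| = 41.7 and |PV| = 37.1 together: it lies at the intersection of circle(N, 41.7) and circle(V, 37.1). With |NV| = 61.49, the foot of the radical line on NV is 33.69 from N and the perpendicular offset is √(41.7² − 33.69²) = 24.57. Taking the left-of-NV solution: P = (20.21, 30.10).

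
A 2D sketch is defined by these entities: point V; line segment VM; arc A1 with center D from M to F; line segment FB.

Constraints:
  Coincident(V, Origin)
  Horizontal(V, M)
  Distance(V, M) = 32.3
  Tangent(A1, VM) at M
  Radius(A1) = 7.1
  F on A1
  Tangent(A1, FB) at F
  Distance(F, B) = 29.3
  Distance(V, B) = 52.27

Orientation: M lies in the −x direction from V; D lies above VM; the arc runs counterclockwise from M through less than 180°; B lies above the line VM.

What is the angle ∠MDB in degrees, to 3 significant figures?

171°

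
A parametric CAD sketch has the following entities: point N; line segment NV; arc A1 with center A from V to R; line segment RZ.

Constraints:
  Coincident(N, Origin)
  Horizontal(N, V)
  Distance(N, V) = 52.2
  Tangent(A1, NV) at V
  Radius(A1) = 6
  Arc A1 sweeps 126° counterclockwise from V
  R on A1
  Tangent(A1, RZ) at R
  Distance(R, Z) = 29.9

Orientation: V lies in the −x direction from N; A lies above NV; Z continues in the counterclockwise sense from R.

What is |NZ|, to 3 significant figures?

73.2

On A1, V sits at bearing -90° from A; a 126° counterclockwise sweep puts R at bearing 36°, so R = A + 6.0·(cos 36°, sin 36°) = (-47.3, 9.53). A1 meets RZ tangentially, so AR is at right angles to RZ, so RZ runs along (−sin 36°, cos 36°); with |RZ| = 29.9, Z = (-64.9, 33.7). Then |NZ| = |Z − N| = 73.2.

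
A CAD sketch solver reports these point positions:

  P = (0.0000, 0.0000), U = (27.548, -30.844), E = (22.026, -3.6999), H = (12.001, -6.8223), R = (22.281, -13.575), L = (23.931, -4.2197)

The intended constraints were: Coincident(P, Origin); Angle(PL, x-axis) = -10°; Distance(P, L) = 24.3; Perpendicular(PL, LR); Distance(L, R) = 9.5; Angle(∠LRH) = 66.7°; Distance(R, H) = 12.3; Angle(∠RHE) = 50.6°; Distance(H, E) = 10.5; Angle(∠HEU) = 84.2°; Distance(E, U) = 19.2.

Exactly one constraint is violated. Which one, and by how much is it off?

Distance(E, U) = 19.2 — off by 8.50.

P = (0.00, 0.00) ✓; PL at -10.00° ✓; |PL| = 24.30 ✓; ∠(PL, LR) = 90.00° ✓; |LR| = 9.500 ✓; ∠LRH = 66.70° ✓; |RH| = 12.30 ✓; ∠RHE = 50.60° ✓; |HE| = 10.50 ✓; ∠HEU = 84.20° ✓; |EU| = 27.70 ✗.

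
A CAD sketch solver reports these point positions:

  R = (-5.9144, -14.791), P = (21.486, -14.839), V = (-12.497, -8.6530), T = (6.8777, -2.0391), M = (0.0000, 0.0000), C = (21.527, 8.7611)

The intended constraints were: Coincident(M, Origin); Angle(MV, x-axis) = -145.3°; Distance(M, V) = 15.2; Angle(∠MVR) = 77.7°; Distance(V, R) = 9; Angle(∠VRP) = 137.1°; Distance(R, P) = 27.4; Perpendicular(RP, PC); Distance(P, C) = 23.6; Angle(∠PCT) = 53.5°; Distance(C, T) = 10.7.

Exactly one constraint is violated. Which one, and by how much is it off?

Distance(C, T) = 10.7 — off by 7.50.

M = (0.00, 0.00) ✓; MV at -145.3° ✓; |MV| = 15.20 ✓; ∠MVR = 77.70° ✓; |VR| = 9.000 ✓; ∠VRP = 137.1° ✓; |RP| = 27.40 ✓; ∠(RP, PC) = 90.00° ✓; |PC| = 23.60 ✓; ∠PCT = 53.50° ✓; |CT| = 18.20 ✗.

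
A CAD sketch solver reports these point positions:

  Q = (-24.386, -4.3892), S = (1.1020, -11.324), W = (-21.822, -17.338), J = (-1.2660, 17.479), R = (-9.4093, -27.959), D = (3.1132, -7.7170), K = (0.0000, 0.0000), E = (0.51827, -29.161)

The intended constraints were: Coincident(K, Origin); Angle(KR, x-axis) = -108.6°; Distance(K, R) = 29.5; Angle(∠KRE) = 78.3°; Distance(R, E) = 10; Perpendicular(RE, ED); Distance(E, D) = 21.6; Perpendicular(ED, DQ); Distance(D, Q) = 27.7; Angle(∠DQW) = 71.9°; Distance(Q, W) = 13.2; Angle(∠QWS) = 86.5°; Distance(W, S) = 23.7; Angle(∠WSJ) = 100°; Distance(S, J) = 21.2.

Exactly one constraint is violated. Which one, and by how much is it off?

Distance(S, J) = 21.2 — off by 7.70.

K = (0.00, 0.00) ✓; KR at -108.6° ✓; |KR| = 29.50 ✓; ∠KRE = 78.30° ✓; |RE| = 10.00 ✓; ∠(RE, ED) = 90.00° ✓; |ED| = 21.60 ✓; ∠(ED, DQ) = 90.00° ✓; |DQ| = 27.70 ✓; ∠DQW = 71.90° ✓; |QW| = 13.20 ✓; ∠QWS = 86.50° ✓; |WS| = 23.70 ✓; ∠WSJ = 100.0° ✓; |SJ| = 28.90 ✗.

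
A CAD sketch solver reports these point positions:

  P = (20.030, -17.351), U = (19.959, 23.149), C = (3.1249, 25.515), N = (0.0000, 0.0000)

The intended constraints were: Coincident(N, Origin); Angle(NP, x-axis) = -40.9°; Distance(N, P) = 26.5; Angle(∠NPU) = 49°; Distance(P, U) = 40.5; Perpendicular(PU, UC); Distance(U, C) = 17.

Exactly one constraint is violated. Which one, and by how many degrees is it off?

Perpendicular(PU, UC) — off by 8.10°.

N = (0.00, 0.00) ✓; NP at -40.90° ✓; |NP| = 26.50 ✓; ∠NPU = 49.00° ✓; |PU| = 40.50 ✓; ∠(PU, UC) = 81.90° ✗; |UC| = 17.00 ✓.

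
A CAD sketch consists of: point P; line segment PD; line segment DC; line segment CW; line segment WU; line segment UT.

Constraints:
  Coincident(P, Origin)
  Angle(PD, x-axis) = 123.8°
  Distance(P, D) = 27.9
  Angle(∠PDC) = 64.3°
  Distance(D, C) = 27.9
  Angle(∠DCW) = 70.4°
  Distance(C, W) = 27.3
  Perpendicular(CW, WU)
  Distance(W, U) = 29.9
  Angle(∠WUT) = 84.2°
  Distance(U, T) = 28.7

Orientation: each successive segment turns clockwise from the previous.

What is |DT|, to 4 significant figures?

10.64

P is at the origin; PD runs at 123.8° with length 27.9, so D = (-15.52, 23.18). ∠PDC = 64.3° gives DC at 8.100° from the x-axis; with |DC| = 27.9, C = (12.10, 27.12). ∠DCW = 70.4° gives CW at -101.5° from the x-axis; with |CW| = 27.3, W = (6.658, 0.3637). The perpendicularity gives WU at right angles to CW, so WU runs at 168.5°; with |WU| = 29.9, U = (-22.64, 6.325). ∠WUT = 84.2° gives UT at 72.70° from the x-axis; with |UT| = 28.7, T = (-14.11, 33.73). Then |DT| = |T − D| = 10.64.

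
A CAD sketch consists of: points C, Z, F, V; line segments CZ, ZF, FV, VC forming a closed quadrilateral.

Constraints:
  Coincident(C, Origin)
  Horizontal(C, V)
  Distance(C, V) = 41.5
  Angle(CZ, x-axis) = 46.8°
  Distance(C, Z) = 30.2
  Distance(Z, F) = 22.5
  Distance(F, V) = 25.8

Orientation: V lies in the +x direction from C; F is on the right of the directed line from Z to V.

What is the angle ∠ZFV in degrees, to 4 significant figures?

77.39°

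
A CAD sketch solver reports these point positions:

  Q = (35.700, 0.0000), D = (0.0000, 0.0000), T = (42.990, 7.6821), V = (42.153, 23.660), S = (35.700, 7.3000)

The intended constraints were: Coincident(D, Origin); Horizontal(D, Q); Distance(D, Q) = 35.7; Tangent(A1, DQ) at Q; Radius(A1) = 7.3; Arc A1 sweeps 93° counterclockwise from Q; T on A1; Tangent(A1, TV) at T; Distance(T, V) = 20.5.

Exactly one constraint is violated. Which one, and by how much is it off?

Distance(T, V) = 20.5 — off by 4.50.

D = (0.00, 0.00) ✓; D.y = 0.00, Q.y = 0.00 ✓; |DQ| = 35.70 ✓; ∠(SQ, QD) = 90.00° ✓; |SQ| = 7.300 ✓; bearing(S→T) − bearing(S→Q) = 93.00° ✓; |ST| = 7.300 ✓; ∠(ST, TV) = 90.00° ✓; |TV| = 16.00 ✗.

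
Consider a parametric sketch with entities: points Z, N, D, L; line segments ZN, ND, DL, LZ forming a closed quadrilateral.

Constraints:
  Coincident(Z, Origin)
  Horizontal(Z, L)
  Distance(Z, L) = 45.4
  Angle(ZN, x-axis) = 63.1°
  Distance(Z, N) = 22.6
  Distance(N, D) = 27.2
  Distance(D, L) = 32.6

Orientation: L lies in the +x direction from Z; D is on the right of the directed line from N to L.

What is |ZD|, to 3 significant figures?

15.2

Checks: |ZL| = 45.40 ✓; |ZN| = 22.60 ✓; |ND| = 27.20 ✓; |DL| = 32.60 ✓.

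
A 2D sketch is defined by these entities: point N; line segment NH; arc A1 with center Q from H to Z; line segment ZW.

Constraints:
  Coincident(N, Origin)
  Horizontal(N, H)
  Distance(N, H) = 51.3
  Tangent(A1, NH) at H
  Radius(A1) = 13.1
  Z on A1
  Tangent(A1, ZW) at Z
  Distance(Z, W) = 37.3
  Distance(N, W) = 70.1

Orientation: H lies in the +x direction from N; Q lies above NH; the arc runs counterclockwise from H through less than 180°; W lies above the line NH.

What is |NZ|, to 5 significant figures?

65.823

N is at the origin; N and H share the same y with |NH| = 51.3 and H on the +x side, so H = (51.300, 0.0000). Since A1 is tangent to NH there, QH ⟂ NH, so Q = H + (0, 13.1) = (51.300, 13.100). Since QZ ⟂ ZW (tangency), |QW| = √(13.1² + 37.3²) = 39.534 regardless of where Z sits on A1. So W lies on both circle(N, 70.1) and circle(Q, 39.534); the above-NH intersection is W = (46.615, 52.355). Z is the foot of the tangent from W: Z = (63.058, 18.875).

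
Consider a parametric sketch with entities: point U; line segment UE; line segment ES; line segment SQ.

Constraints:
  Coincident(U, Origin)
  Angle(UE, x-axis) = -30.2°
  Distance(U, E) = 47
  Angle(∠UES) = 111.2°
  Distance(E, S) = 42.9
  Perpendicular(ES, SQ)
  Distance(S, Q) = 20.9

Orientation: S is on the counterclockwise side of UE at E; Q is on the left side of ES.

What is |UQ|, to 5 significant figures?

64.132

U is at the origin; UE runs at -30.2° with length 47.0, so E = 47.0·(cos -30.2°, sin -30.2°) = (40.621, -23.642). ∠UES = 111.2°, so ES runs at -30.2° + (180° − 111.2°) = 38.600° from the x-axis; with |ES| = 42.9, S = E + 42.9·(cos 38.600°, sin 38.600°) = (74.148, 3.1225). ES ⟂ SQ; with |SQ| = 20.9 on the left of ES, Q = S + 20.9·(-0.62388, 0.78152) = (61.109, 19.456). Then |UQ| = |Q − U| = 64.132.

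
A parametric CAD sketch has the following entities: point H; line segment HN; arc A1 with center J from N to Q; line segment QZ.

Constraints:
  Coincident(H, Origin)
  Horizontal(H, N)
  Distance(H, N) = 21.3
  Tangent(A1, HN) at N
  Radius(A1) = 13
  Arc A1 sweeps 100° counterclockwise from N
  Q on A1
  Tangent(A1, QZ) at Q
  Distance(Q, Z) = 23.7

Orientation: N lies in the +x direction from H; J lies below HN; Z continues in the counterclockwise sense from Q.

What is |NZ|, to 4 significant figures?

39.56

On A1, N sits at bearing 90° from J; a 100° counterclockwise sweep puts Q at bearing 190°, so Q = J + 13.0·(cos 190°, sin 190°) = (8.497, -15.26). A1 meets QZ tangentially, so JQ is at right angles to QZ, so QZ runs along (−sin 190°, cos 190°); with |QZ| = 23.7, Z = (12.61, -38.60). Then |NZ| = |Z − N| = 39.56.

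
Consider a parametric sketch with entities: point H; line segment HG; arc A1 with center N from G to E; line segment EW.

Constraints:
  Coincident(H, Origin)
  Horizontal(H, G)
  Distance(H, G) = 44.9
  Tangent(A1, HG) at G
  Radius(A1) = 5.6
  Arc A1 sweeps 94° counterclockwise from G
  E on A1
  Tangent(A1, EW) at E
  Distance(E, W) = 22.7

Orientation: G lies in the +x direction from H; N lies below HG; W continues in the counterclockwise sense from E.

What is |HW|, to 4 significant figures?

49.93

H is at the origin; H and G share the same y with |HG| = 44.9 and G on the +x side, so G = (44.90, 0.000). The tangent condition forces NG to be normal to HG, so N = G + (0, -5.6) = (44.90, -5.600). On A1, G sits at bearing 90° from N; a 94° counterclockwise sweep puts E at bearing 184°, so E = N + 5.6·(cos 184°, sin 184°) = (39.31, -5.991). The tangent condition forces NE to be normal to EW, so EW runs along (−sin 184°, cos 184°); with |EW| = 22.7, W = (40.90, -28.64). Then |HW| = |W − H| = 49.93.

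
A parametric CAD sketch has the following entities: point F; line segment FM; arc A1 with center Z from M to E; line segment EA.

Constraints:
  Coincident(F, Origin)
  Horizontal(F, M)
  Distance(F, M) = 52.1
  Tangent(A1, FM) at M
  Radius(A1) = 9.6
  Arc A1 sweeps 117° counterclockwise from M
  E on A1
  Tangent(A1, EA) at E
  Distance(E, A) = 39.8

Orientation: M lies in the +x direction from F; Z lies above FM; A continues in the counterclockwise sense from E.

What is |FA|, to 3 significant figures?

65.2

F is at the origin; FM is horizontal with |FM| = 52.1 and M on the +x side, so M = (52.1, 0.00). The tangent condition forces ZM to be normal to FM, so Z = M + (0, 9.6) = (52.1, 9.60). On A1, M sits at bearing -90° from Z; a 117° counterclockwise sweep puts E at bearing 27°, so E = Z + 9.6·(cos 27°, sin 27°) = (60.7, 14.0). The tangent condition forces ZE to be normal to EA, so EA runs along (−sin 27°, cos 27°); with |EA| = 39.8, A = (42.6, 49.4). Then |FA| = |A − F| = 65.2.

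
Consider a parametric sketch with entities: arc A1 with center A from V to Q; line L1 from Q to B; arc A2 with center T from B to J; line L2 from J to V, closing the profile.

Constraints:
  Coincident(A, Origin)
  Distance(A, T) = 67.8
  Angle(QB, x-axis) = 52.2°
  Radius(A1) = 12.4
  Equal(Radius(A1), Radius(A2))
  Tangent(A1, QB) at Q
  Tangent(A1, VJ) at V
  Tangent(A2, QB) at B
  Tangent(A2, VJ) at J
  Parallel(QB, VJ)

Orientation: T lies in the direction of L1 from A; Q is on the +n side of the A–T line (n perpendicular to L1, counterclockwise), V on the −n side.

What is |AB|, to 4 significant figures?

68.92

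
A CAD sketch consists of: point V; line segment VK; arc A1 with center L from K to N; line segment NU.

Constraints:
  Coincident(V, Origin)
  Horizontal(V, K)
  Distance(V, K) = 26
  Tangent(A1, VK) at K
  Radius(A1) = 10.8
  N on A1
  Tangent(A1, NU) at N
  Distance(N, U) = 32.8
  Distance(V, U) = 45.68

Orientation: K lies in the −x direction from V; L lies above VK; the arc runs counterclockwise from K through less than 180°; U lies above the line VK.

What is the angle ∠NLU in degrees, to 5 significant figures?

71.775°

Checks: |LN| = 10.80 ✓; ∠(LN, NU) = 90.00° ✓; |NU| = 32.80 ✓; |VU| = 45.68 ✓.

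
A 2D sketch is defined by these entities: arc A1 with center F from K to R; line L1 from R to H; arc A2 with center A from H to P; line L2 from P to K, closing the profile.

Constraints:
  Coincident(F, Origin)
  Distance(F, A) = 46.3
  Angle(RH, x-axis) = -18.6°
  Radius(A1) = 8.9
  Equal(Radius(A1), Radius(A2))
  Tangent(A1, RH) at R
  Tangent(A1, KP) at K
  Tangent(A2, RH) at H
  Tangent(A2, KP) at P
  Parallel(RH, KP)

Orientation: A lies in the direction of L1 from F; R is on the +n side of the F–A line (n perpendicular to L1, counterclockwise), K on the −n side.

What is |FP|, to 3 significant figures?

47.1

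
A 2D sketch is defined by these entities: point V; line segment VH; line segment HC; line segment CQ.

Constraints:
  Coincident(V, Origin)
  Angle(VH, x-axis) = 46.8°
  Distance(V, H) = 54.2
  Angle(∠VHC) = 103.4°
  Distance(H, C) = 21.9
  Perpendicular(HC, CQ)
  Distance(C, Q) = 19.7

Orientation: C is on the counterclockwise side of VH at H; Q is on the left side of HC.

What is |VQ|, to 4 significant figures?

47.73

V is at the origin; VH runs at 46.8° with length 54.2, so H = 54.2·(cos 46.8°, sin 46.8°) = (37.10, 39.51). ∠VHC = 103.4°, so HC runs at 46.8° + (180° − 103.4°) = 123.4° from the x-axis; with |HC| = 21.9, C = H + 21.9·(cos 123.4°, sin 123.4°) = (25.05, 57.79). The perpendicularity gives CQ at right angles to HC; with |CQ| = 19.7 on the left of HC, Q = C + 19.7·(-0.8348, -0.5505) = (8.600, 46.95). Then |VQ| = |Q − V| = 47.73.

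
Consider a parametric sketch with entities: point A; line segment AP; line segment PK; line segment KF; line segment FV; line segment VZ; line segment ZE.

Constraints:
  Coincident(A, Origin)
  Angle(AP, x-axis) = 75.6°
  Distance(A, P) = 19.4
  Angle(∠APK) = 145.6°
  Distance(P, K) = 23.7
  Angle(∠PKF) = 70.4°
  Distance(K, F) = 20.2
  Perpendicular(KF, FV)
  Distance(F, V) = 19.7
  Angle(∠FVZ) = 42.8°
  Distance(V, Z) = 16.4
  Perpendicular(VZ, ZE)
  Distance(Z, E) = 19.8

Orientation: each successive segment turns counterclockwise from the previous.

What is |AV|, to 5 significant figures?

14.447

∠PKF = 70.4° gives KF at -140.40° from the x-axis; with |KF| = 20.2, F = (-18.846, 28.185). KF is perpendicular to FV, so FV runs at -50.400°; with |FV| = 19.7, V = (-6.2884, 13.006). Then |AV| = |V − A| = 14.447.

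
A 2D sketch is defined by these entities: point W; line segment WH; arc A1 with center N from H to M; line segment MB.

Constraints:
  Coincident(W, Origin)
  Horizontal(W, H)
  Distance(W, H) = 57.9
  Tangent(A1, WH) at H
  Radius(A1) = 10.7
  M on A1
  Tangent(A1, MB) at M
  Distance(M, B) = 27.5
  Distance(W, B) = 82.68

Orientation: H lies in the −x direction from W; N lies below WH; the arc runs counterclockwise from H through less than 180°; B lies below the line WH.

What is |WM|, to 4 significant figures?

68.75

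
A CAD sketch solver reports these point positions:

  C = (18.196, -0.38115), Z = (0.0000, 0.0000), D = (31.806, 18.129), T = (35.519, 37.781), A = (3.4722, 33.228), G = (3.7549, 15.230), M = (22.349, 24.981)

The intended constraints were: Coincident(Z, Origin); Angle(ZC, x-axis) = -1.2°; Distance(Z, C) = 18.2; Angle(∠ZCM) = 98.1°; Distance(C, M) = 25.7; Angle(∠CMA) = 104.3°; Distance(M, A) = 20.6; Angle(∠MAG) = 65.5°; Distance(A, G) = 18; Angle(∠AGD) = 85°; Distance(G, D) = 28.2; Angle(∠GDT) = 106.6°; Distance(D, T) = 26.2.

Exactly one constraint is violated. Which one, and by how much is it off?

Distance(D, T) = 26.2 — off by 6.20.

Z = (0.00, 0.00) ✓; ZC at -1.200° ✓; |ZC| = 18.20 ✓; ∠ZCM = 98.10° ✓; |CM| = 25.70 ✓; ∠CMA = 104.3° ✓; |MA| = 20.60 ✓; ∠MAG = 65.50° ✓; |AG| = 18.00 ✓; ∠AGD = 85.00° ✓; |GD| = 28.20 ✓; ∠GDT = 106.6° ✓; |DT| = 20.00 ✗.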